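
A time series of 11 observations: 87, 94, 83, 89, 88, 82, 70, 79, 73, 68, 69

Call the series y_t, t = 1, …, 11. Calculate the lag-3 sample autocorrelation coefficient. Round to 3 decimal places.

Mean ȳ = (87 + 94 + 83 + 89 + 88 + 82 + 70 + 79 + 73 + 68 + 69)/11 = 80.1818
Numerator Σ_{t=1}^{8}(y_t−ȳ)(y_{t+3}−ȳ) = 198.4463
Denominator Σ(y_t−ȳ)² = 817.6364
r_3 = 198.4463 / 817.6364 = 0.243

0.243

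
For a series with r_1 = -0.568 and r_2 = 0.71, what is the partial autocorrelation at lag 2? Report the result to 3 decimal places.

φ_{22} = (r_2 − r_1²) / (1 − r_1²)
r_1² = (-0.568)² = 0.322624
Numerator = 0.71 − 0.3226 = 0.3874; denominator = 1 − 0.3226 = 0.6774
φ_{22} = 0.3874 / 0.6774 = 0.572

0.572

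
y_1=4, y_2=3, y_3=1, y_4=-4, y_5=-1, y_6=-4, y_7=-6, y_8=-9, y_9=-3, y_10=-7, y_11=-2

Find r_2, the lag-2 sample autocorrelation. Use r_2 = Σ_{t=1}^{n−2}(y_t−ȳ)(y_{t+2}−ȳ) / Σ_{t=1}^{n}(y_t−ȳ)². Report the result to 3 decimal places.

Mean ȳ = (4 + 3 + 1 − 4 − 1 − 4 − 6 − 9 − 3 − 7 − 2)/11 = -2.5455
Numerator Σ_{t=1}^{9}(y_t−ȳ)(y_{t+2}−ȳ) = 56.8595
Denominator Σ(y_t−ȳ)² = 166.7273
r_2 = 56.8595 / 166.7273 = 0.341

0.341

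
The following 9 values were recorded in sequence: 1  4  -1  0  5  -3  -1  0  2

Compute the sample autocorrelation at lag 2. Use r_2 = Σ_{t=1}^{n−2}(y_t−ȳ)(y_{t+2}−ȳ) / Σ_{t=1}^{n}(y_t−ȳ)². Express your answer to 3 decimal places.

Mean ȳ = (1 + 4 − 1 + 0 + 5 − 3 − 1 + 0 + 2)/9 = 0.7778
Σ(y_t−ȳ)(y_{t+2}−ȳ) = (-0.3951) + (-2.5062) + (-7.5062) + (2.9383) + (-7.5062) + (2.9383) + (-2.1728) = -14.2099
Denominator Σ(y_t−ȳ)² = 51.5556
r_2 = -14.2099 / 51.5556 = -0.276

-0.276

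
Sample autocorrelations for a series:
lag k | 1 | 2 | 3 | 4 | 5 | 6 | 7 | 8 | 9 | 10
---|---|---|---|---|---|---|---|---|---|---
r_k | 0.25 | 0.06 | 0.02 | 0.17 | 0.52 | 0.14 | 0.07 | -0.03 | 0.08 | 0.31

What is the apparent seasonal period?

The largest autocorrelation is r_5 = 0.52, with a weaker echo at lag 10 (0.31); the remaining lags stay at or below 0.25. The elevated value at lag 1 (0.25), dropping to 0.06 at lag 2, reflects decaying short-term dependence rather than seasonality.
The dominant spike at lag 5 indicates a seasonal period of 5.

5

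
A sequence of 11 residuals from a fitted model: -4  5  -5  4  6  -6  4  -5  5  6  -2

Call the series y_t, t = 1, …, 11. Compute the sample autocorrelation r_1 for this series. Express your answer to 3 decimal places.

Mean ȳ = (-4 + 5 − 5 + 4 + 6 − 6 + 4 − 5 + 5 + 6 − 2)/11 = 0.7273
Numerator Σ_{t=1}^{10}(y_t−ȳ)(y_{t+1}−ȳ) = -138.7107
Denominator Σ(y_t−ȳ)² = 254.1818
r_1 = -138.7107 / 254.1818 = -0.546

-0.546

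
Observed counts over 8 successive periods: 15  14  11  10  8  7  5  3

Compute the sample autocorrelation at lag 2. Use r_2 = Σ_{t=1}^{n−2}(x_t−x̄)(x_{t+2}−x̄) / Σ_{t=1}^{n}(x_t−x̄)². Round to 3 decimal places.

Mean x̄ = (15 + 14 + 11 + 10 + 8 + 7 + 5 + 3)/8 = 9.1250
Deviations from mean: 5.8750, 4.8750, 1.8750, 0.8750, -1.1250, -2.1250, -4.1250, -6.1250
Numerator Σ_{t=1}^{6}(x_t−x̄)(x_{t+2}−x̄) = 28.9688
Denominator Σ(x_t−x̄)² = 122.8750
r_2 = 28.9688 / 122.8750 = 0.236

0.236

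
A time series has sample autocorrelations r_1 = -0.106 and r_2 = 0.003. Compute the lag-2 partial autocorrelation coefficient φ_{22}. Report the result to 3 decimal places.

φ_{22} = (r_2 − r_1²) / (1 − r_1²)
r_1² = (-0.106)² = 0.011236
Numerator = 0.003 − 0.0112 = -0.0082; denominator = 1 − 0.0112 = 0.9888
φ_{22} = -0.0082 / 0.9888 = -0.008

-0.008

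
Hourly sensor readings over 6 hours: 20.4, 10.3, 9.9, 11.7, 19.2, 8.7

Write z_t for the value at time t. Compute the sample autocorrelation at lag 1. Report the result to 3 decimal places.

-0.325

Mean z̄ = (20.4 + 10.3 + 9.9 + 11.7 + 19.2 + 8.7)/6 = 13.3667
Σ(z_t−z̄)(z_{t+1}−z̄) = (-21.5689) + (10.6311) + (5.7778) + (-9.7222) + (-27.2222) = -42.1044
Denominator Σ(z_t−z̄)² = 129.4733
r_1 = -42.1044 / 129.4733 = -0.325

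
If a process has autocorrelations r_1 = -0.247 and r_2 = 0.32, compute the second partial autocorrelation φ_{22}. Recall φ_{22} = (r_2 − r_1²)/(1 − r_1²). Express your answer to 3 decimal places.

φ_{22} = (r_2 − r_1²) / (1 − r_1²)
r_1² = (-0.247)² = 0.061009
Numerator = 0.32 − 0.0610 = 0.2590; denominator = 1 − 0.0610 = 0.9390
φ_{22} = 0.2590 / 0.9390 = 0.276

0.276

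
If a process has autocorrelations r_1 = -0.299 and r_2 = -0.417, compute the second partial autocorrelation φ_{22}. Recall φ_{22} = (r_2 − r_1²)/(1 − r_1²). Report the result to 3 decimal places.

-0.556

φ_{22} = (r_2 − r_1²) / (1 − r_1²)
r_1² = (-0.299)² = 0.089401
Numerator = -0.417 − 0.0894 = -0.5064; denominator = 1 − 0.0894 = 0.9106
φ_{22} = -0.5064 / 0.9106 = -0.556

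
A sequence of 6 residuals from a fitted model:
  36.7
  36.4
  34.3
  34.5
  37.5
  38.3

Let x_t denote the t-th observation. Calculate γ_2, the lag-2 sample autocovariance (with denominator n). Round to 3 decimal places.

-1.174

Mean x̄ = (36.7 + 36.4 + 34.3 + 34.5 + 37.5 + 38.3)/6 = 36.2833
Σ_{t=1}^{4}(x_t−x̄)(x_{t+2}−x̄) = -7.0439
γ_2 = -7.0439 / 6 = -1.174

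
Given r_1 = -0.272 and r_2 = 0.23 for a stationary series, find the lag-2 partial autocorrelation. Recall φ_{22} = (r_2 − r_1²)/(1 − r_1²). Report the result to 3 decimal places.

0.168

φ_{22} = (r_2 − r_1²) / (1 − r_1²)
r_1² = (-0.272)² = 0.073984
Numerator = 0.23 − 0.0740 = 0.1560; denominator = 1 − 0.0740 = 0.9260
φ_{22} = 0.1560 / 0.9260 = 0.168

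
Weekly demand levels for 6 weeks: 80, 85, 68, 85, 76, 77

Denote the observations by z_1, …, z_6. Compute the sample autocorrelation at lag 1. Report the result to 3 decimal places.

-0.678

Mean z̄ = (80 + 85 + 68 + 85 + 76 + 77)/6 = 78.5000
Deviations from mean: 1.5000, 6.5000, -10.5000, 6.5000, -2.5000, -1.5000
Numerator Σ_{t=1}^{5}(z_t−z̄)(z_{t+1}−z̄) = -139.2500
Denominator Σ(z_t−z̄)² = 205.5000
r_1 = -139.2500 / 205.5000 = -0.678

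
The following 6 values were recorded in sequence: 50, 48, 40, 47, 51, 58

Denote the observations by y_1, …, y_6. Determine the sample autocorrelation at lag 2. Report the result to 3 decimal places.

Mean ȳ = (50 + 48 + 40 + 47 + 51 + 58)/6 = 49.0000
Σ(y_t−ȳ)(y_{t+2}−ȳ) = (-9.0000) + (2.0000) + (-18.0000) + (-18.0000) = -43.0000
Denominator Σ(y_t−ȳ)² = 172.0000
r_2 = -43.0000 / 172.0000 = -0.250

-0.250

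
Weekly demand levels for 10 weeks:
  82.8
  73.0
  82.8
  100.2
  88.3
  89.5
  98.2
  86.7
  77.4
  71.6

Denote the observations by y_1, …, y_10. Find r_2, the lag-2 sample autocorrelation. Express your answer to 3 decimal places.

-0.229

Mean ȳ = (82.8 + 73.0 + 82.8 + 100.2 + 88.3 + 89.5 + 98.2 + 86.7 + 77.4 + 71.6)/10 = 85.0500
Numerator Σ_{t=1}^{8}(y_t−ȳ)(y_{t+2}−ȳ) = -190.1000
Denominator Σ(y_t−ȳ)² = 830.2850
r_2 = -190.1000 / 830.2850 = -0.229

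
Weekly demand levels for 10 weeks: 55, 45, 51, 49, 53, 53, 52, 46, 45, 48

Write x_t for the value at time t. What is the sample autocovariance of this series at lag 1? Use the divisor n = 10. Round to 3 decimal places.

0.111

Mean x̄ = (55 + 45 + 51 + 49 + 53 + 53 + 52 + 46 + 45 + 48)/10 = 49.7000
Σ_{t=1}^{9}(x_t−x̄)(x_{t+1}−x̄) = 1.1100
γ_1 = 1.1100 / 10 = 0.111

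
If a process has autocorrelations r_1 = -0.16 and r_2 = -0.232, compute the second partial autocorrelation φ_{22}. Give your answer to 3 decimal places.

-0.264

φ_{22} = (r_2 − r_1²) / (1 − r_1²)
r_1² = (-0.16)² = 0.0256
Numerator = -0.232 − 0.0256 = -0.2576; denominator = 1 − 0.0256 = 0.9744
φ_{22} = -0.2576 / 0.9744 = -0.264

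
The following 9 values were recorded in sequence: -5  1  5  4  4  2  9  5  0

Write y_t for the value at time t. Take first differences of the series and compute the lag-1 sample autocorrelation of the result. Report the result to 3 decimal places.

First differences Δy: 6, 4, -1, 0, -2, 7, -4, -5
Mean of differences = 0.6250
Numerator Σ(Δy_t−Δȳ)(Δy_{t+1}−Δȳ) = -4.8906
Denominator Σ(Δy_t−Δȳ)² = 143.8750
r_1(Δy) = -4.8906 / 143.8750 = -0.034

-0.034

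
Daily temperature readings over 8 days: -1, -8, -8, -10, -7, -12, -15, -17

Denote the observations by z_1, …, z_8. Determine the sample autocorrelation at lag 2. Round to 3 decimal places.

Mean z̄ = (-1 − 8 − 8 − 10 − 7 − 12 − 15 − 17)/8 = -9.7500
Deviations from mean: 8.7500, 1.7500, 1.7500, -0.2500, 2.7500, -2.2500, -5.2500, -7.2500
Σ(z_t−z̄)(z_{t+2}−z̄) = (15.3125) + (-0.4375) + (4.8125) + (0.5625) + (-14.4375) + (16.3125) = 22.1250
Denominator Σ(z_t−z̄)² = 175.5000
r_2 = 22.1250 / 175.5000 = 0.126

0.126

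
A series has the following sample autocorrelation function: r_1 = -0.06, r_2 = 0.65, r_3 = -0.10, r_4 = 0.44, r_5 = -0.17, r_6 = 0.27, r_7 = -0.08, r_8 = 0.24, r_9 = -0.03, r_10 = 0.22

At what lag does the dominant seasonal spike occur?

The largest autocorrelation is r_2 = 0.65, with weaker echoes at lags 4 (0.44), 6 (0.27), 8 (0.24) and 10 (0.22); the remaining lags stay at or below -0.03.
The dominant spike at lag 2 indicates a seasonal period of 2.

2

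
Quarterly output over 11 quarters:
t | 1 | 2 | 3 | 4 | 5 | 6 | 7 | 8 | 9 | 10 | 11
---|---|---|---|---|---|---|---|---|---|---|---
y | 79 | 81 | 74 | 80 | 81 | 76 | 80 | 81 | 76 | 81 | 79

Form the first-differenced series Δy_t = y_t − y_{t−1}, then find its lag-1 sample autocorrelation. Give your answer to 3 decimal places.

First differences Δy: 2, -7, 6, 1, -5, 4, 1, -5, 5, -2
Mean of differences = 0.0000
Numerator Σ(Δy_t−Δȳ)(Δy_{t+1}−Δȳ) = -111.0000
Denominator Σ(Δy_t−Δȳ)² = 186.0000
r_1(Δy) = -111.0000 / 186.0000 = -0.597

-0.597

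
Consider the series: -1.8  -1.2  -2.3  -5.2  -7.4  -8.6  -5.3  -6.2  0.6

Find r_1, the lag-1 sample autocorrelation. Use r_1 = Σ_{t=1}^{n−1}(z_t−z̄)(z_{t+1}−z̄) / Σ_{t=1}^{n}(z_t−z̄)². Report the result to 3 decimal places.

Mean z̄ = (-1.8 − 1.2 − 2.3 − 5.2 − 7.4 − 8.6 − 5.3 − 6.2 + 0.6)/9 = -4.1556
Numerator Σ_{t=1}^{8}(z_t−z̄)(z_{t+1}−z̄) = 26.0202
Denominator Σ(z_t−z̄)² = 77.2022
r_1 = 26.0202 / 77.2022 = 0.337

0.337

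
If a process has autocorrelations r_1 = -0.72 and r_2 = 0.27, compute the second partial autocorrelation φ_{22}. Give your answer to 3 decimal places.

φ_{22} = (r_2 − r_1²) / (1 − r_1²)
r_1² = (-0.72)² = 0.5184
Numerator = 0.27 − 0.5184 = -0.2484; denominator = 1 − 0.5184 = 0.4816
φ_{22} = -0.2484 / 0.4816 = -0.516

-0.516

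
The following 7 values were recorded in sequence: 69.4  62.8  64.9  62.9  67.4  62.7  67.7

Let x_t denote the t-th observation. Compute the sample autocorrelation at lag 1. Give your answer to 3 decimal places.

Mean x̄ = (69.4 + 62.8 + 64.9 + 62.9 + 67.4 + 62.7 + 67.7)/7 = 65.4000
Deviations from mean: 4.0000, -2.6000, -0.5000, -2.5000, 2.0000, -2.7000, 2.3000
Σ(x_t−x̄)(x_{t+1}−x̄) = (-10.4000) + (1.3000) + (1.2500) + (-5.0000) + (-5.4000) + (-6.2100) = -24.4600
Denominator Σ(x_t−x̄)² = 45.8400
r_1 = -24.4600 / 45.8400 = -0.534

-0.534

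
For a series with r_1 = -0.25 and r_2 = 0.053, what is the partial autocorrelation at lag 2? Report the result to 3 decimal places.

-0.010

φ_{22} = (r_2 − r_1²) / (1 − r_1²)
r_1² = (-0.25)² = 0.0625
Numerator = 0.053 − 0.0625 = -0.0095; denominator = 1 − 0.0625 = 0.9375
φ_{22} = -0.0095 / 0.9375 = -0.010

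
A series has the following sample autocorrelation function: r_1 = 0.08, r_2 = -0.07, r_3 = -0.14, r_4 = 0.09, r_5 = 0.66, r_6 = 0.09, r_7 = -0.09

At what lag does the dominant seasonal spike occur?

The largest autocorrelation is r_5 = 0.66; the remaining lags stay at or below 0.09.
The dominant spike at lag 5 indicates a seasonal period of 5.

5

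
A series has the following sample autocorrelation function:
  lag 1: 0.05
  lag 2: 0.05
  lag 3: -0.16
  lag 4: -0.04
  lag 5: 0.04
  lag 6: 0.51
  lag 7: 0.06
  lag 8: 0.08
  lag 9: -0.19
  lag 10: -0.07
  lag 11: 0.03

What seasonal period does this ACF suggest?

The largest autocorrelation is r_6 = 0.51; the remaining lags stay at or below 0.08.
The dominant spike at lag 6 indicates a seasonal period of 6.

6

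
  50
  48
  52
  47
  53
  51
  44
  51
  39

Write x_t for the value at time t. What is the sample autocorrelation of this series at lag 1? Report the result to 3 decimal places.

Mean x̄ = (50 + 48 + 52 + 47 + 53 + 51 + 44 + 51 + 39)/9 = 48.3333
Numerator Σ_{t=1}^{8}(x_t−x̄)(x_{t+1}−x̄) = -48.4444
Denominator Σ(x_t−x̄)² = 160.0000
r_1 = -48.4444 / 160.0000 = -0.303

-0.303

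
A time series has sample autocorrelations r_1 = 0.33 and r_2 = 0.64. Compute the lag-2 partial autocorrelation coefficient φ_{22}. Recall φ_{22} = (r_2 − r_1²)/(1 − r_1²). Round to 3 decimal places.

0.596

φ_{22} = (r_2 − r_1²) / (1 − r_1²)
r_1² = (0.33)² = 0.1089
Numerator = 0.64 − 0.1089 = 0.5311; denominator = 1 − 0.1089 = 0.8911
φ_{22} = 0.5311 / 0.8911 = 0.596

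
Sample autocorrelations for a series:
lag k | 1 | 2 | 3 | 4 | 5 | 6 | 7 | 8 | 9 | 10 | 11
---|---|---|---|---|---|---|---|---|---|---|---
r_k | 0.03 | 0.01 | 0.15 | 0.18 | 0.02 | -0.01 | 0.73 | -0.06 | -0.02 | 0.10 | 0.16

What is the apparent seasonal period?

The largest autocorrelation is r_7 = 0.73; the remaining lags stay at or below 0.18.
The dominant spike at lag 7 indicates a seasonal period of 7.

7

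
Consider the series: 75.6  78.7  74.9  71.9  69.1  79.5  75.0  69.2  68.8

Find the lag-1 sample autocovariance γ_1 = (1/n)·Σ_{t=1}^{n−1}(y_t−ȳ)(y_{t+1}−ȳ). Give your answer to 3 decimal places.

2.093

Mean ȳ = (75.6 + 78.7 + 74.9 + 71.9 + 69.1 + 79.5 + 75.0 + 69.2 + 68.8)/9 = 73.6333
Σ_{t=1}^{8}(y_t−ȳ)(y_{t+1}−ȳ) = 18.8356
γ_1 = 18.8356 / 9 = 2.093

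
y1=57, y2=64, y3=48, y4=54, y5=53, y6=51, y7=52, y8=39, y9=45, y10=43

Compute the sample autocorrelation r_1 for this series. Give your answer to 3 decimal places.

Mean ȳ = (57 + 64 + 48 + 54 + 53 + 51 + 52 + 39 + 45 + 43)/10 = 50.6000
Numerator Σ_{t=1}^{9}(y_t−ȳ)(y_{t+1}−ȳ) = 143.0400
Denominator Σ(y_t−ȳ)² = 470.4000
r_1 = 143.0400 / 470.4000 = 0.304

0.304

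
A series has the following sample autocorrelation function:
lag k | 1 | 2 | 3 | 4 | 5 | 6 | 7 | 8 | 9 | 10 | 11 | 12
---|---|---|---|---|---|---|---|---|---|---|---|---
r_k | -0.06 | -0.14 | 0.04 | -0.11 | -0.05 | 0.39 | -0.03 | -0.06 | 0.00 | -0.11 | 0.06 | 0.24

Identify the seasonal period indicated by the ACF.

6

The largest autocorrelation is r_6 = 0.39, with a weaker echo at lag 12 (0.24); the remaining lags stay at or below 0.06.
The dominant spike at lag 6 indicates a seasonal period of 6.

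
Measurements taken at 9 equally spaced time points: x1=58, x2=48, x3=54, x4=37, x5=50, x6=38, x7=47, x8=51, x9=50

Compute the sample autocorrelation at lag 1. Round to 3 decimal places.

Mean x̄ = (58 + 48 + 54 + 37 + 50 + 38 + 47 + 51 + 50)/9 = 48.1111
Numerator Σ_{t=1}^{8}(x_t−x̄)(x_{t+1}−x̄) = -93.7901
Denominator Σ(x_t−x̄)² = 374.8889
r_1 = -93.7901 / 374.8889 = -0.250

-0.250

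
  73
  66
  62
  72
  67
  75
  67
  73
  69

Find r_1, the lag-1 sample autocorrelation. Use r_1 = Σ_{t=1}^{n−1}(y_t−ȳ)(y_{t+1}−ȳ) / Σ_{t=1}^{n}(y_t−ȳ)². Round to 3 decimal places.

Mean ȳ = (73 + 66 + 62 + 72 + 67 + 75 + 67 + 73 + 69)/9 = 69.3333
Numerator Σ_{t=1}^{8}(y_t−ȳ)(y_{t+1}−ȳ) = -49.7778
Denominator Σ(y_t−ȳ)² = 142.0000
r_1 = -49.7778 / 142.0000 = -0.351

-0.351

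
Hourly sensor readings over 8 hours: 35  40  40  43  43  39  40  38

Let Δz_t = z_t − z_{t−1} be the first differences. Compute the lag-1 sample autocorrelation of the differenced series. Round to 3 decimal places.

First differences Δz: 5, 0, 3, 0, -4, 1, -2
Mean of differences = 0.4286
Numerator Σ(Δz_t−Δz̄)(Δz_{t+1}−Δz̄) = -6.1837
Denominator Σ(Δz_t−Δz̄)² = 53.7143
r_1(Δz) = -6.1837 / 53.7143 = -0.115

-0.115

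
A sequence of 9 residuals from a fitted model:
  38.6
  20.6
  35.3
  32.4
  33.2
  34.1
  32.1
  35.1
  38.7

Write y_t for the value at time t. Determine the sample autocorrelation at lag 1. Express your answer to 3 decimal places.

Mean ȳ = (38.6 + 20.6 + 35.3 + 32.4 + 33.2 + 34.1 + 32.1 + 35.1 + 38.7)/9 = 33.3444
Numerator Σ_{t=1}^{8}(y_t−ȳ)(y_{t+1}−ȳ) = -87.4442
Denominator Σ(y_t−ȳ)² = 228.6622
r_1 = -87.4442 / 228.6622 = -0.382

-0.382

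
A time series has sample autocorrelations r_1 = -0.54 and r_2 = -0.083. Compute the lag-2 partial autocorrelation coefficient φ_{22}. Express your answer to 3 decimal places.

φ_{22} = (r_2 − r_1²) / (1 − r_1²)
r_1² = (-0.54)² = 0.2916
Numerator = -0.083 − 0.2916 = -0.3746; denominator = 1 − 0.2916 = 0.7084
φ_{22} = -0.3746 / 0.7084 = -0.529

-0.529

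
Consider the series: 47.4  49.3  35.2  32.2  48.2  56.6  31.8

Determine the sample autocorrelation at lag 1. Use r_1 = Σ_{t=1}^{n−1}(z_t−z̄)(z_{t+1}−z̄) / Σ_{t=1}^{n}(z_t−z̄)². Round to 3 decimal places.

Mean z̄ = (47.4 + 49.3 + 35.2 + 32.2 + 48.2 + 56.6 + 31.8)/7 = 42.9571
Deviations from mean: 4.4429, 6.3429, -7.7571, -10.7571, 5.2429, 13.6429, -11.1571
Numerator Σ_{t=1}^{6}(z_t−z̄)(z_{t+1}−z̄) = -74.6633
Denominator Σ(z_t−z̄)² = 573.9571
r_1 = -74.6633 / 573.9571 = -0.130

-0.130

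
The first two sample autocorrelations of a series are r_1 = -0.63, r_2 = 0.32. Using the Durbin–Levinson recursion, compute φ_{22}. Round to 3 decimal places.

φ_{22} = (r_2 − r_1²) / (1 − r_1²)
r_1² = (-0.63)² = 0.3969
Numerator = 0.32 − 0.3969 = -0.0769; denominator = 1 − 0.3969 = 0.6031
φ_{22} = -0.0769 / 0.6031 = -0.128

-0.128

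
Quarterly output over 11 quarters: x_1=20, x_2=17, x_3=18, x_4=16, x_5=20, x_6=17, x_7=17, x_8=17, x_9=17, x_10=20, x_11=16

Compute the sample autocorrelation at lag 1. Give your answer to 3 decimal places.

-0.492

Mean x̄ = (20 + 17 + 18 + 16 + 20 + 17 + 17 + 17 + 17 + 20 + 16)/11 = 17.7273
Numerator Σ_{t=1}^{10}(x_t−x̄)(x_{t+1}−x̄) = -11.8926
Denominator Σ(x_t−x̄)² = 24.1818
r_1 = -11.8926 / 24.1818 = -0.492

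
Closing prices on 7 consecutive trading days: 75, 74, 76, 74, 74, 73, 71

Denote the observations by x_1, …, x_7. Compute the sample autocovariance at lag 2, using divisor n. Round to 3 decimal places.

Mean x̄ = (75 + 74 + 76 + 74 + 74 + 73 + 71)/7 = 73.8571
Deviations: 1.1429, 0.1429, 2.1429, 0.1429, 0.1429, -0.8571, -2.8571
Σ_{t=1}^{5}(x_t−x̄)(x_{t+2}−x̄) = 2.2449
γ_2 = 2.2449 / 7 = 0.321

0.321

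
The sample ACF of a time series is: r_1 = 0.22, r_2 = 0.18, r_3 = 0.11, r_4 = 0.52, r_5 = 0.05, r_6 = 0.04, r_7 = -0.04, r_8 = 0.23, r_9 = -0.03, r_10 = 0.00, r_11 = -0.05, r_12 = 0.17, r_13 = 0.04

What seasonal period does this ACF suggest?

4

The largest autocorrelation is r_4 = 0.52, with a weaker echo at lag 8 (0.23); the remaining lags stay at or below 0.22. The elevated value at lag 1 (0.22), dropping to 0.18 at lag 2, reflects decaying short-term dependence rather than seasonality.
The dominant spike at lag 4 indicates a seasonal period of 4.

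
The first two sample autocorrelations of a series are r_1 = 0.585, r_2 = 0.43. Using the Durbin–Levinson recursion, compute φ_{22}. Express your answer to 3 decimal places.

φ_{22} = (r_2 − r_1²) / (1 − r_1²)
r_1² = (0.585)² = 0.342225
Numerator = 0.43 − 0.3422 = 0.0878; denominator = 1 − 0.3422 = 0.6578
φ_{22} = 0.0878 / 0.6578 = 0.133

0.133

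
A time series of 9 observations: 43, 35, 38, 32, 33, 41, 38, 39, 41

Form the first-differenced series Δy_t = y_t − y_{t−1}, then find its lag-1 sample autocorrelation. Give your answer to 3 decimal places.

First differences Δy: -8, 3, -6, 1, 8, -3, 1, 2
Mean of differences = -0.2500
Numerator Σ(Δy_t−Δȳ)(Δy_{t+1}−Δȳ) = -64.0625
Denominator Σ(Δy_t−Δȳ)² = 187.5000
r_1(Δy) = -64.0625 / 187.5000 = -0.342

-0.342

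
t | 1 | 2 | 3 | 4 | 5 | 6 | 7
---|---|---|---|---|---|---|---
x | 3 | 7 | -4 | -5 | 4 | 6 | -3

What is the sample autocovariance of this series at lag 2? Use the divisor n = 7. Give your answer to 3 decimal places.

-14.557

Mean x̄ = (3 + 7 − 4 − 5 + 4 + 6 − 3)/7 = 1.1429
Deviations: 1.8571, 5.8571, -5.1429, -6.1429, 2.8571, 4.8571, -4.1429
Σ_{t=1}^{5}(x_t−x̄)(x_{t+2}−x̄) = -101.8980
γ_2 = -101.8980 / 7 = -14.557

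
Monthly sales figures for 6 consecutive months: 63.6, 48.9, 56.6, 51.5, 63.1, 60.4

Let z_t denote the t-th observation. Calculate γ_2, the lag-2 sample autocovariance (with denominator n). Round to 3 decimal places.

3.765

Mean z̄ = (63.6 + 48.9 + 56.6 + 51.5 + 63.1 + 60.4)/6 = 57.3500
Deviations: 6.2500, -8.4500, -0.7500, -5.8500, 5.7500, 3.0500
Σ_{t=1}^{4}(z_t−z̄)(z_{t+2}−z̄) = 22.5900
γ_2 = 22.5900 / 6 = 3.765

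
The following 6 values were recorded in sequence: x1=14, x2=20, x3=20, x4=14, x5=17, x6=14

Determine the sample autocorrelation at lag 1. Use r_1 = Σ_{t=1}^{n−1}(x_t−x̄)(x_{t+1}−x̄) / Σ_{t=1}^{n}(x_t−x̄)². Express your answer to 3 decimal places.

Mean x̄ = (14 + 20 + 20 + 14 + 17 + 14)/6 = 16.5000
Numerator Σ_{t=1}^{5}(x_t−x̄)(x_{t+1}−x̄) = -7.7500
Denominator Σ(x_t−x̄)² = 43.5000
r_1 = -7.7500 / 43.5000 = -0.178

-0.178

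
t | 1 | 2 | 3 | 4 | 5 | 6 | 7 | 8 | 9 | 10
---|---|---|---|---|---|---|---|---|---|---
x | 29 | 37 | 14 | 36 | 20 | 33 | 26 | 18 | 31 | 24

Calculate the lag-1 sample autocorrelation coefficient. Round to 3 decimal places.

-0.691

Mean x̄ = (29 + 37 + 14 + 36 + 20 + 33 + 26 + 18 + 31 + 24)/10 = 26.8000
Numerator Σ_{t=1}^{9}(x_t−x̄)(x_{t+1}−x̄) = -377.2400
Denominator Σ(x_t−x̄)² = 545.6000
r_1 = -377.2400 / 545.6000 = -0.691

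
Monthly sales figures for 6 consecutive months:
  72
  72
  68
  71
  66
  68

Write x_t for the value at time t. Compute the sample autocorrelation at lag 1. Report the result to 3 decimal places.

0.008

Mean x̄ = (72 + 72 + 68 + 71 + 66 + 68)/6 = 69.5000
Deviations from mean: 2.5000, 2.5000, -1.5000, 1.5000, -3.5000, -1.5000
Σ(x_t−x̄)(x_{t+1}−x̄) = (6.2500) + (-3.7500) + (-2.2500) + (-5.2500) + (5.2500) = 0.2500
Denominator Σ(x_t−x̄)² = 31.5000
r_1 = 0.2500 / 31.5000 = 0.008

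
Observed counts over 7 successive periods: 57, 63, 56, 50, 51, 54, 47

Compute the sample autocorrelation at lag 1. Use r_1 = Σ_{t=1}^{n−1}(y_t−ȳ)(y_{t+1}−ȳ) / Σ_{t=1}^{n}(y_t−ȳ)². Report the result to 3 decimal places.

Mean ȳ = (57 + 63 + 56 + 50 + 51 + 54 + 47)/7 = 54.0000
Deviations from mean: 3.0000, 9.0000, 2.0000, -4.0000, -3.0000, 0.0000, -7.0000
Σ(y_t−ȳ)(y_{t+1}−ȳ) = (27.0000) + (18.0000) + (-8.0000) + (12.0000) + (0.0000) + (0.0000) = 49.0000
Denominator Σ(y_t−ȳ)² = 168.0000
r_1 = 49.0000 / 168.0000 = 0.292

0.292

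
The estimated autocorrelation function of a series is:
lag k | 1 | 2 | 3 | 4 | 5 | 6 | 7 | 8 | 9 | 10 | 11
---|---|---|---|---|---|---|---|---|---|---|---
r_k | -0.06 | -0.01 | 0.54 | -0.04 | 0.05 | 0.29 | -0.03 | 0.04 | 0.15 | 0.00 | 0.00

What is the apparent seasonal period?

The largest autocorrelation is r_3 = 0.54, with weaker echoes at lags 6 (0.29) and 9 (0.15); the remaining lags stay at or below 0.05.
The dominant spike at lag 3 indicates a seasonal period of 3.

3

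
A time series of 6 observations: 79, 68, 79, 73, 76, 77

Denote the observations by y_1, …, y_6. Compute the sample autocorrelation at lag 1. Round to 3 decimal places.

Mean ȳ = (79 + 68 + 79 + 73 + 76 + 77)/6 = 75.3333
Deviations from mean: 3.6667, -7.3333, 3.6667, -2.3333, 0.6667, 1.6667
Numerator Σ_{t=1}^{5}(y_t−ȳ)(y_{t+1}−ȳ) = -62.7778
Denominator Σ(y_t−ȳ)² = 89.3333
r_1 = -62.7778 / 89.3333 = -0.703

-0.703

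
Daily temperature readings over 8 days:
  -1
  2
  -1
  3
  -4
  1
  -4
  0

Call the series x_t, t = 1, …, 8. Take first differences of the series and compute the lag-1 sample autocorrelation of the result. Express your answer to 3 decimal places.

-0.861

First differences Δx: 3, -3, 4, -7, 5, -5, 4
Mean of differences = 0.1429
Numerator Σ(Δx_t−Δx̄)(Δx_{t+1}−Δx̄) = -128.1633
Denominator Σ(Δx_t−Δx̄)² = 148.8571
r_1(Δx) = -128.1633 / 148.8571 = -0.861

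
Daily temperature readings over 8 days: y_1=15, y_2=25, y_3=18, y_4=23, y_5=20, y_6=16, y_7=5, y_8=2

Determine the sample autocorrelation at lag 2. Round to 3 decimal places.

Mean ȳ = (15 + 25 + 18 + 23 + 20 + 16 + 5 + 2)/8 = 15.5000
Deviations from mean: -0.5000, 9.5000, 2.5000, 7.5000, 4.5000, 0.5000, -10.5000, -13.5000
Numerator Σ_{t=1}^{6}(y_t−ȳ)(y_{t+2}−ȳ) = 31.0000
Denominator Σ(y_t−ȳ)² = 466.0000
r_2 = 31.0000 / 466.0000 = 0.067

0.067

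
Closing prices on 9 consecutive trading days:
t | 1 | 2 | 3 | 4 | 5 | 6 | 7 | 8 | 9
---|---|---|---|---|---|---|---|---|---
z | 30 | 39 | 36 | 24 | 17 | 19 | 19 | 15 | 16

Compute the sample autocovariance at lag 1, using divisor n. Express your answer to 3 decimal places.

49.678

Mean z̄ = (30 + 39 + 36 + 24 + 17 + 19 + 19 + 15 + 16)/9 = 23.8889
Σ_{t=1}^{8}(z_t−z̄)(z_{t+1}−z̄) = 447.0988
γ_1 = 447.0988 / 9 = 49.678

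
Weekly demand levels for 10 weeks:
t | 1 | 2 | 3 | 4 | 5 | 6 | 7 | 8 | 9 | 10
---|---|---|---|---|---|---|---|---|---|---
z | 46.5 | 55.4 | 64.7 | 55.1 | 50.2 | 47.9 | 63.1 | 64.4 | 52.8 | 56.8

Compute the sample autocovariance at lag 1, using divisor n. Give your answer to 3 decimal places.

1.918

Mean z̄ = (46.5 + 55.4 + 64.7 + 55.1 + 50.2 + 47.9 + 63.1 + 64.4 + 52.8 + 56.8)/10 = 55.6900
Σ_{t=1}^{9}(z_t−z̄)(z_{t+1}−z̄) = 19.1799
γ_1 = 19.1799 / 10 = 1.918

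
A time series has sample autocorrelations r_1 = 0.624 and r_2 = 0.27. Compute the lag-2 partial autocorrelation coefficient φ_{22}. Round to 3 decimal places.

-0.195

φ_{22} = (r_2 − r_1²) / (1 − r_1²)
r_1² = (0.624)² = 0.389376
Numerator = 0.27 − 0.3894 = -0.1194; denominator = 1 − 0.3894 = 0.6106
φ_{22} = -0.1194 / 0.6106 = -0.195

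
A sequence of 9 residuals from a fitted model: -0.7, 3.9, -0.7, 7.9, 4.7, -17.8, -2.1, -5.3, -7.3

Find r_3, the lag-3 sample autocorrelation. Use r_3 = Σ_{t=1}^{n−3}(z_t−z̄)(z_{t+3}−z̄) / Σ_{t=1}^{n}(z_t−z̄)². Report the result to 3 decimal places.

Mean z̄ = (-0.7 + 3.9 − 0.7 + 7.9 + 4.7 − 17.8 − 2.1 − 5.3 − 7.3)/9 = -1.9333
Numerator Σ_{t=1}^{6}(z_t−z̄)(z_{t+3}−z̄) = 92.4333
Denominator Σ(z_t−z̄)² = 469.6800
r_3 = 92.4333 / 469.6800 = 0.197

0.197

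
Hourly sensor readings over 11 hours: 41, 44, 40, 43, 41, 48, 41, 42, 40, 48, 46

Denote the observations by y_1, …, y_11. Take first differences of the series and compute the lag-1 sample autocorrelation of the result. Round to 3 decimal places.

-0.660

First differences Δy: 3, -4, 3, -2, 7, -7, 1, -2, 8, -2
Mean of differences = 0.5000
Numerator Σ(Δy_t−Δȳ)(Δy_{t+1}−Δȳ) = -136.2500
Denominator Σ(Δy_t−Δȳ)² = 206.5000
r_1(Δy) = -136.2500 / 206.5000 = -0.660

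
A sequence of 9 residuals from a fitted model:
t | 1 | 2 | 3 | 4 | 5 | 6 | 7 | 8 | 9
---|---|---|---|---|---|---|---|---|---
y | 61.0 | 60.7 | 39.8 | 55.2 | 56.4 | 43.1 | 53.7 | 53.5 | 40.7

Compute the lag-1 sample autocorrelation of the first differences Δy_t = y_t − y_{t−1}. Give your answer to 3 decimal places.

-0.444

First differences Δy: -0.3, -20.9, 15.4, 1.2, -13.3, 10.6, -0.2, -12.8
Mean of differences = -2.5375
Numerator Σ(Δy_t−Δȳ)(Δy_{t+1}−Δȳ) = -478.3189
Denominator Σ(Δy_t−Δȳ)² = 1077.1188
r_1(Δy) = -478.3189 / 1077.1188 = -0.444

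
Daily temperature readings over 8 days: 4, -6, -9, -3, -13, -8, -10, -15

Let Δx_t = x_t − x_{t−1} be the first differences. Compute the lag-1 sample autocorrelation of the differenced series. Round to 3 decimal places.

-0.470

First differences Δx: -10, -3, 6, -10, 5, -2, -5
Mean of differences = -2.7143
Numerator Σ(Δx_t−Δx̄)(Δx_{t+1}−Δx̄) = -116.2245
Denominator Σ(Δx_t−Δx̄)² = 247.4286
r_1(Δx) = -116.2245 / 247.4286 = -0.470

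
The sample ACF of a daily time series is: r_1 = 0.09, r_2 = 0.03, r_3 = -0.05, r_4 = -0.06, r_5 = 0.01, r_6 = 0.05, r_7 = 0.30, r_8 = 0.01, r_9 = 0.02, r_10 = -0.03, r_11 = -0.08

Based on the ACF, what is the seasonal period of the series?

7

The largest autocorrelation is r_7 = 0.30; the remaining lags stay at or below 0.09.
The dominant spike at lag 7 indicates a seasonal period of 7.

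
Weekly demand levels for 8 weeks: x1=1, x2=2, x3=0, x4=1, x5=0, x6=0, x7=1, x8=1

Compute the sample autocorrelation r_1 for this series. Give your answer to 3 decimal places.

-0.161

Mean x̄ = (1 + 2 + 0 + 1 + 0 + 0 + 1 + 1)/8 = 0.7500
Deviations from mean: 0.2500, 1.2500, -0.7500, 0.2500, -0.7500, -0.7500, 0.2500, 0.2500
Σ(x_t−x̄)(x_{t+1}−x̄) = (0.3125) + (-0.9375) + (-0.1875) + (-0.1875) + (0.5625) + (-0.1875) + (0.0625) = -0.5625
Denominator Σ(x_t−x̄)² = 3.5000
r_1 = -0.5625 / 3.5000 = -0.161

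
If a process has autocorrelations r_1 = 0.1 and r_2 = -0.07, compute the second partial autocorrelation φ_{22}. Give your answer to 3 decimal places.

φ_{22} = (r_2 − r_1²) / (1 − r_1²)
r_1² = (0.1)² = 0.01
Numerator = -0.07 − 0.0100 = -0.0800; denominator = 1 − 0.0100 = 0.9900
φ_{22} = -0.0800 / 0.9900 = -0.081

-0.081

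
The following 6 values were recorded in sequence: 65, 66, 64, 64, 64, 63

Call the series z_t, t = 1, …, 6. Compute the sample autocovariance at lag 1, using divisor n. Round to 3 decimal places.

0.204

Mean z̄ = (65 + 66 + 64 + 64 + 64 + 63)/6 = 64.3333
Σ_{t=1}^{5}(z_t−z̄)(z_{t+1}−z̄) = 1.2222
γ_1 = 1.2222 / 6 = 0.204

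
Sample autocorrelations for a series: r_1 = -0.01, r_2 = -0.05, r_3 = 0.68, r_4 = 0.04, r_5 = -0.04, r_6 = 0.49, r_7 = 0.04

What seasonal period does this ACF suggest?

The largest autocorrelation is r_3 = 0.68, with a weaker echo at lag 6 (0.49); the remaining lags stay at or below 0.04.
The dominant spike at lag 3 indicates a seasonal period of 3.

3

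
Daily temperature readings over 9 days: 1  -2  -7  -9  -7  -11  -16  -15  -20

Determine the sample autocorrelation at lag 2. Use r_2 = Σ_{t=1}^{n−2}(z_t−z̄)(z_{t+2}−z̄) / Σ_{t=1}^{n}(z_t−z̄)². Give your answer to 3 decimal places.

Mean z̄ = (1 − 2 − 7 − 9 − 7 − 11 − 16 − 15 − 20)/9 = -9.5556
Numerator Σ_{t=1}^{7}(z_t−z̄)(z_{t+2}−z̄) = 95.6049
Denominator Σ(z_t−z̄)² = 364.2222
r_2 = 95.6049 / 364.2222 = 0.262

0.262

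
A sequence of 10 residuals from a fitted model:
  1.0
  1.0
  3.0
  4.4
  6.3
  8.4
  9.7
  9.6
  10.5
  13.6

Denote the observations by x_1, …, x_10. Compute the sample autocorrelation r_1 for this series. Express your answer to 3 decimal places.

0.681

Mean x̄ = (1.0 + 1.0 + 3.0 + 4.4 + 6.3 + 8.4 + 9.7 + 9.6 + 10.5 + 13.6)/10 = 6.7500
Numerator Σ_{t=1}^{9}(x_t−x̄)(x_{t+1}−x̄) = 113.4025
Denominator Σ(x_t−x̄)² = 166.4450
r_1 = 113.4025 / 166.4450 = 0.681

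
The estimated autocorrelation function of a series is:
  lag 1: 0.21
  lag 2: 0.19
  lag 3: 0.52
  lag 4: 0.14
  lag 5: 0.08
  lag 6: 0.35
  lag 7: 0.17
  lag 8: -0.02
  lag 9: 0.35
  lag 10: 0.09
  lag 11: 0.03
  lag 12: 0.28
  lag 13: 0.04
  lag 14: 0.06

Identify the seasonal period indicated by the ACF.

3

The largest autocorrelation is r_3 = 0.52, with weaker echoes at lags 6 (0.35), 9 (0.35) and 12 (0.28); the remaining lags stay at or below 0.21.
The dominant spike at lag 3 indicates a seasonal period of 3.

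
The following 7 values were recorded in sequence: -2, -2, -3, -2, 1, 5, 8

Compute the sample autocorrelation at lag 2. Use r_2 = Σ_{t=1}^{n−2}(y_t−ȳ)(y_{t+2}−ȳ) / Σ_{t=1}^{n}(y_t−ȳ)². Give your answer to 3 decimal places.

0.064

Mean ȳ = (-2 − 2 − 3 − 2 + 1 + 5 + 8)/7 = 0.7143
Deviations from mean: -2.7143, -2.7143, -3.7143, -2.7143, 0.2857, 4.2857, 7.2857
Numerator Σ_{t=1}^{5}(y_t−ȳ)(y_{t+2}−ȳ) = 6.8367
Denominator Σ(y_t−ȳ)² = 107.4286
r_2 = 6.8367 / 107.4286 = 0.064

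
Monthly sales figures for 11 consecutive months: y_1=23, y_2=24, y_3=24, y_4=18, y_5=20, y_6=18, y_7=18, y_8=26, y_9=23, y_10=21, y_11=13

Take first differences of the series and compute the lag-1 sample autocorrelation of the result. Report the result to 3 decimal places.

-0.125

First differences Δy: 1, 0, -6, 2, -2, 0, 8, -3, -2, -8
Mean of differences = -1.0000
Numerator Σ(Δy_t−Δȳ)(Δy_{t+1}−Δȳ) = -22.0000
Denominator Σ(Δy_t−Δȳ)² = 176.0000
r_1(Δy) = -22.0000 / 176.0000 = -0.125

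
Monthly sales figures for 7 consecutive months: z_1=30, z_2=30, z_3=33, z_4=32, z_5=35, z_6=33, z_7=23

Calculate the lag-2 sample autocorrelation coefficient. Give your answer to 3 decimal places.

-0.265

Mean z̄ = (30 + 30 + 33 + 32 + 35 + 33 + 23)/7 = 30.8571
Σ(z_t−z̄)(z_{t+2}−z̄) = (-1.8367) + (-0.9796) + (8.8776) + (2.4490) + (-32.5510) = -24.0408
Denominator Σ(z_t−z̄)² = 90.8571
r_2 = -24.0408 / 90.8571 = -0.265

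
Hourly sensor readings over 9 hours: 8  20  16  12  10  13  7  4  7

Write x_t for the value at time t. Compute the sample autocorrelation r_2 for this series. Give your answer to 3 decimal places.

-0.012

Mean x̄ = (8 + 20 + 16 + 12 + 10 + 13 + 7 + 4 + 7)/9 = 10.7778
Numerator Σ_{t=1}^{7}(x_t−x̄)(x_{t+2}−x̄) = -2.4321
Denominator Σ(x_t−x̄)² = 201.5556
r_2 = -2.4321 / 201.5556 = -0.012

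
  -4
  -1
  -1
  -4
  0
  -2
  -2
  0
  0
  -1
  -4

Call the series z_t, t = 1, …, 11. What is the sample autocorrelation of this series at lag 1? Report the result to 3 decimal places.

-0.190

Mean z̄ = (-4 − 1 − 1 − 4 + 0 − 2 − 2 + 0 + 0 − 1 − 4)/11 = -1.7273
Numerator Σ_{t=1}^{10}(z_t−z̄)(z_{t+1}−z̄) = -4.9835
Denominator Σ(z_t−z̄)² = 26.1818
r_1 = -4.9835 / 26.1818 = -0.190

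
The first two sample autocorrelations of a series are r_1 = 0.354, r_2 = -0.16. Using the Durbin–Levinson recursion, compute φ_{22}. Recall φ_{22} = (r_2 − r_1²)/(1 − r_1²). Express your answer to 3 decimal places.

φ_{22} = (r_2 − r_1²) / (1 − r_1²)
r_1² = (0.354)² = 0.125316
Numerator = -0.16 − 0.1253 = -0.2853; denominator = 1 − 0.1253 = 0.8747
φ_{22} = -0.2853 / 0.8747 = -0.326

-0.326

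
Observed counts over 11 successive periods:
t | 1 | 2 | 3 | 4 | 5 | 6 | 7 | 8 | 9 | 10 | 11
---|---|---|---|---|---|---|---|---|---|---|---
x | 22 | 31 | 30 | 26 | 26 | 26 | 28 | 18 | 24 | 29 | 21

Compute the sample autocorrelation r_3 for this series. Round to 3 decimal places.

Mean x̄ = (22 + 31 + 30 + 26 + 26 + 26 + 28 + 18 + 24 + 29 + 21)/11 = 25.5455
Numerator Σ_{t=1}^{8}(x_t−x̄)(x_{t+3}−x̄) = 42.6529
Denominator Σ(x_t−x̄)² = 160.7273
r_3 = 42.6529 / 160.7273 = 0.265

0.265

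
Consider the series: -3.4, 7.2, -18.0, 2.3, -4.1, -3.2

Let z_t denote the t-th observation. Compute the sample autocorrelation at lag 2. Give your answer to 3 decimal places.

0.205

Mean z̄ = (-3.4 + 7.2 − 18.0 + 2.3 − 4.1 − 3.2)/6 = -3.2000
Σ(z_t−z̄)(z_{t+2}−z̄) = (2.9600) + (57.2000) + (13.3200) + (0.0000) = 73.4800
Denominator Σ(z_t−z̄)² = 358.3000
r_2 = 73.4800 / 358.3000 = 0.205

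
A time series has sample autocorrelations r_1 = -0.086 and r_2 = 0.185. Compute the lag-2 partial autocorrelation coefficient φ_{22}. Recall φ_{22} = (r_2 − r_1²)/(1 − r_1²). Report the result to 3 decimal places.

0.179

φ_{22} = (r_2 − r_1²) / (1 − r_1²)
r_1² = (-0.086)² = 0.007396
Numerator = 0.185 − 0.0074 = 0.1776; denominator = 1 − 0.0074 = 0.9926
φ_{22} = 0.1776 / 0.9926 = 0.179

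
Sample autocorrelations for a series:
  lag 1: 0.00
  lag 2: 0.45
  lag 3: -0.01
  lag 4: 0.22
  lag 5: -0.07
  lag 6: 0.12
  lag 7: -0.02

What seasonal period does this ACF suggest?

The largest autocorrelation is r_2 = 0.45, with a weaker echo at lag 4 (0.22); the remaining lags stay at or below 0.12.
The dominant spike at lag 2 indicates a seasonal period of 2.

2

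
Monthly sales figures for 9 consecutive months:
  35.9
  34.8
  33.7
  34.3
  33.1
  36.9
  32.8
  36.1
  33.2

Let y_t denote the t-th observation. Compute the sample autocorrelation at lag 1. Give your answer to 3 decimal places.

Mean ȳ = (35.9 + 34.8 + 33.7 + 34.3 + 33.1 + 36.9 + 32.8 + 36.1 + 33.2)/9 = 34.5333
Numerator Σ_{t=1}^{8}(y_t−ȳ)(y_{t+1}−ȳ) = -11.6278
Denominator Σ(y_t−ȳ)² = 17.5800
r_1 = -11.6278 / 17.5800 = -0.661

-0.661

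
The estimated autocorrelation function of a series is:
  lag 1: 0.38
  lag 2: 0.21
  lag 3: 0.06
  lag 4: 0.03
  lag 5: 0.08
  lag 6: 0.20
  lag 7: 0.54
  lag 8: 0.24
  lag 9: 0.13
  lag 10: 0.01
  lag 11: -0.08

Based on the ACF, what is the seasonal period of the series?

The largest autocorrelation is r_7 = 0.54; the remaining lags stay at or below 0.38. The elevated value at lag 1 (0.38), dropping to 0.21 at lag 2, reflects decaying short-term dependence rather than seasonality.
The dominant spike at lag 7 indicates a seasonal period of 7.

7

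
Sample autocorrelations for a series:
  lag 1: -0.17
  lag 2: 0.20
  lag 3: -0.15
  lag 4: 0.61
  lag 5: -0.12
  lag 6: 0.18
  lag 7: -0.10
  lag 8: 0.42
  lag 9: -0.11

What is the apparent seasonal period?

4

The largest autocorrelation is r_4 = 0.61, with a weaker echo at lag 8 (0.42); the remaining lags stay at or below 0.20.
The dominant spike at lag 4 indicates a seasonal period of 4.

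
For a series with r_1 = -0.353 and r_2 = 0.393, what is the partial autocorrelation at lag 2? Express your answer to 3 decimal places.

φ_{22} = (r_2 − r_1²) / (1 − r_1²)
r_1² = (-0.353)² = 0.124609
Numerator = 0.393 − 0.1246 = 0.2684; denominator = 1 − 0.1246 = 0.8754
φ_{22} = 0.2684 / 0.8754 = 0.307

0.307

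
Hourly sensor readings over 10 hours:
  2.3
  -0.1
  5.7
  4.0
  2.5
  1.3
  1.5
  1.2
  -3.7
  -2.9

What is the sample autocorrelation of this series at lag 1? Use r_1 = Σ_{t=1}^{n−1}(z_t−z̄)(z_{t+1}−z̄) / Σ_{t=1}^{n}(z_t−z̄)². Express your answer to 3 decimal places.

Mean z̄ = (2.3 − 0.1 + 5.7 + 4.0 + 2.5 + 1.3 + 1.5 + 1.2 − 3.7 − 2.9)/10 = 1.1800
Numerator Σ_{t=1}^{9}(z_t−z̄)(z_{t+1}−z̄) = 29.2656
Denominator Σ(z_t−z̄)² = 73.5960
r_1 = 29.2656 / 73.5960 = 0.398

0.398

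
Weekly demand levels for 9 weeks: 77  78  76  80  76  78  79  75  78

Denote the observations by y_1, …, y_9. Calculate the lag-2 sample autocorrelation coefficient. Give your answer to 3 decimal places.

0.140

Mean ȳ = (77 + 78 + 76 + 80 + 76 + 78 + 79 + 75 + 78)/9 = 77.4444
Numerator Σ_{t=1}^{7}(y_t−ȳ)(y_{t+2}−ȳ) = 2.8272
Denominator Σ(y_t−ȳ)² = 20.2222
r_2 = 2.8272 / 20.2222 = 0.140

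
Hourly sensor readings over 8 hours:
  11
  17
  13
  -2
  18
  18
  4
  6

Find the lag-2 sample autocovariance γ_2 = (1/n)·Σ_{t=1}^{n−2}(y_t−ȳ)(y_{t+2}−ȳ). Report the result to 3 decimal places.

Mean ȳ = (11 + 17 + 13 − 2 + 18 + 18 + 4 + 6)/8 = 10.6250
Σ_{t=1}^{6}(y_t−ȳ)(y_{t+2}−ȳ) = -238.1563
γ_2 = -238.1563 / 8 = -29.770

-29.770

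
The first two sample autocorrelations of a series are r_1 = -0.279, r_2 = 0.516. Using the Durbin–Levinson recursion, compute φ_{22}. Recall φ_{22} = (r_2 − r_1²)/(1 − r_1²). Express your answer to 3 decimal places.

φ_{22} = (r_2 − r_1²) / (1 − r_1²)
r_1² = (-0.279)² = 0.077841
Numerator = 0.516 − 0.0778 = 0.4382; denominator = 1 − 0.0778 = 0.9222
φ_{22} = 0.4382 / 0.9222 = 0.475

0.475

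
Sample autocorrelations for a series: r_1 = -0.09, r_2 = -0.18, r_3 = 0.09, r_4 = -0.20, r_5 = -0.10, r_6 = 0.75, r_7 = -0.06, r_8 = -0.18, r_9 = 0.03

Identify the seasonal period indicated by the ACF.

The largest autocorrelation is r_6 = 0.75; the remaining lags stay at or below 0.09.
The dominant spike at lag 6 indicates a seasonal period of 6.

6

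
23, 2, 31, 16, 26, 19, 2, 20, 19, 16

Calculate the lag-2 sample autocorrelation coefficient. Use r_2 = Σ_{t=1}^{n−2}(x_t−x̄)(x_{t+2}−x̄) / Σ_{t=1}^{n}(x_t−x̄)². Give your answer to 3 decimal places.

0.072

Mean x̄ = (23 + 2 + 31 + 16 + 26 + 19 + 2 + 20 + 19 + 16)/10 = 17.4000
Numerator Σ_{t=1}^{8}(x_t−x̄)(x_{t+2}−x̄) = 55.8800
Denominator Σ(x_t−x̄)² = 780.4000
r_2 = 55.8800 / 780.4000 = 0.072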